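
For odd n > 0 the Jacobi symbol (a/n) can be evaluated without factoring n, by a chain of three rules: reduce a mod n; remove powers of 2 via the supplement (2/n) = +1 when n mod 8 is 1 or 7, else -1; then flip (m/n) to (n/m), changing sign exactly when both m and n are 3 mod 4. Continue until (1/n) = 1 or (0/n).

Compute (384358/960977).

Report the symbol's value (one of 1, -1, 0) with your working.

factor out 2^1: 384358 = 2^1·192179; with 960977 mod 8 = 1, (2/960977) = +1; sign now +1; continue with (192179/960977)
flip (192179/960977) -> (960977/192179): both odd, 192179 mod 4 = 3, 960977 mod 4 = 1, so the flip contributes +1; sign now +1
(960977/192179): 960977 mod 192179 = 82, so (960977/192179) = (82/192179)
factor out 2^1: 82 = 2^1·41; with 192179 mod 8 = 3, (2/192179) = -1; sign now -1; continue with (41/192179)
flip (41/192179) -> (192179/41): both odd, 41 mod 4 = 1, 192179 mod 4 = 3, so the flip contributes +1; sign now -1
(192179/41): 192179 mod 41 = 12, so (192179/41) = (12/41)
factor out 2^2: 12 = 2^2·3; with 41 mod 8 = 1, (2/41) = +1; sign now -1; continue with (3/41)
flip (3/41) -> (41/3): both odd, 3 mod 4 = 3, 41 mod 4 = 1, so the flip contributes +1; sign now -1
(41/3): 41 mod 3 = 2, so (41/3) = (2/3)
factor out 2^1: 2 = 2^1·1; with 3 mod 8 = 3, (2/3) = -1; sign now +1; continue with (1/3)
reached (1/3) = 1, so the symbol is +1

1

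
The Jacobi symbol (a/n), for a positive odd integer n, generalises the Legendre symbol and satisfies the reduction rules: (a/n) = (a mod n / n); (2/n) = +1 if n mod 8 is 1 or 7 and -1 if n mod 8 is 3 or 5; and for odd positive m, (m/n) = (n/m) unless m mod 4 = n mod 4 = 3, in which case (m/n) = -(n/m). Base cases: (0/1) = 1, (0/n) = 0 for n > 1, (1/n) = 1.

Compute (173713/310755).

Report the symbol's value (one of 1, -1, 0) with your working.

flip (173713/310755) -> (310755/173713): both odd, 173713 mod 4 = 1, 310755 mod 4 = 3, so the flip contributes +1; sign now +1
(310755/173713): 310755 mod 173713 = 137042, so (310755/173713) = (137042/173713)
factor out 2^1: 137042 = 2^1·68521; with 173713 mod 8 = 1, (2/173713) = +1; sign now +1; continue with (68521/173713)
flip (68521/173713) -> (173713/68521): both odd, 68521 mod 4 = 1, 173713 mod 4 = 1, so the flip contributes +1; sign now +1
(173713/68521): 173713 mod 68521 = 36671, so (173713/68521) = (36671/68521)
flip (36671/68521) -> (68521/36671): both odd, 36671 mod 4 = 3, 68521 mod 4 = 1, so the flip contributes +1; sign now +1
(68521/36671): 68521 mod 36671 = 31850, so (68521/36671) = (31850/36671)
factor out 2^1: 31850 = 2^1·15925; with 36671 mod 8 = 7, (2/36671) = +1; sign now +1; continue with (15925/36671)
flip (15925/36671) -> (36671/15925): both odd, 15925 mod 4 = 1, 36671 mod 4 = 3, so the flip contributes +1; sign now +1
(36671/15925): 36671 mod 15925 = 4821, so (36671/15925) = (4821/15925)
flip (4821/15925) -> (15925/4821): both odd, 4821 mod 4 = 1, 15925 mod 4 = 1, so the flip contributes +1; sign now +1
(15925/4821): 15925 mod 4821 = 1462, so (15925/4821) = (1462/4821)
factor out 2^1: 1462 = 2^1·731; with 4821 mod 8 = 5, (2/4821) = -1; sign now -1; continue with (731/4821)
flip (731/4821) -> (4821/731): both odd, 731 mod 4 = 3, 4821 mod 4 = 1, so the flip contributes +1; sign now -1
(4821/731): 4821 mod 731 = 435, so (4821/731) = (435/731)
flip (435/731) -> (731/435): both odd, 435 mod 4 = 3, 731 mod 4 = 3, so the flip contributes -1; sign now +1
(731/435): 731 mod 435 = 296, so (731/435) = (296/435)
factor out 2^3: 296 = 2^3·37; with 435 mod 8 = 3, (2/435) = -1; sign now -1; continue with (37/435)
flip (37/435) -> (435/37): both odd, 37 mod 4 = 1, 435 mod 4 = 3, so the flip contributes +1; sign now -1
(435/37): 435 mod 37 = 28, so (435/37) = (28/37)
factor out 2^2: 28 = 2^2·7; with 37 mod 8 = 5, (2/37) = -1; sign now -1; continue with (7/37)
flip (7/37) -> (37/7): both odd, 7 mod 4 = 3, 37 mod 4 = 1, so the flip contributes +1; sign now -1
(37/7): 37 mod 7 = 2, so (37/7) = (2/7)
factor out 2^1: 2 = 2^1·1; with 7 mod 8 = 7, (2/7) = +1; sign now -1; continue with (1/7)
reached (1/7) = 1, so the symbol is -1

-1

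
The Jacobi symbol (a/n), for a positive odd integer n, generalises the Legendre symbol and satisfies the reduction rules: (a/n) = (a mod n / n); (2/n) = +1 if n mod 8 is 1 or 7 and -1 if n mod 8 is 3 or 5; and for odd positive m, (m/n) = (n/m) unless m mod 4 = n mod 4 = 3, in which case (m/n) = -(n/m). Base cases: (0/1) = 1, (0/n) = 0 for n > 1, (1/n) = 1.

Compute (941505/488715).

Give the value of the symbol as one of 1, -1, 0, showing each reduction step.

(941505/488715) = (452790/488715)   [reduce mod 488715]
452790 = 2^1·226395; (2/488715) = -1 since 488715 mod 8 = 3, so (452790/488715) = (-1)^1·(226395/488715); sign now -1
reciprocity: (226395/488715) = -1·(488715/226395) since 226395 mod 4 = 3, 488715 mod 4 = 3; sign now +1
(488715/226395) = (35925/226395)   [reduce mod 226395]
reciprocity: (35925/226395) = +1·(226395/35925) since 35925 mod 4 = 1, 226395 mod 4 = 3; sign now +1
(226395/35925) = (10845/35925)   [reduce mod 35925]
reciprocity: (10845/35925) = +1·(35925/10845) since 10845 mod 4 = 1, 35925 mod 4 = 1; sign now +1
(35925/10845) = (3390/10845)   [reduce mod 10845]
3390 = 2^1·1695; (2/10845) = -1 since 10845 mod 8 = 5, so (3390/10845) = (-1)^1·(1695/10845); sign now -1
reciprocity: (1695/10845) = +1·(10845/1695) since 1695 mod 4 = 3, 10845 mod 4 = 1; sign now -1
(10845/1695) = (675/1695)   [reduce mod 1695]
reciprocity: (675/1695) = -1·(1695/675) since 675 mod 4 = 3, 1695 mod 4 = 3; sign now +1
(1695/675) = (345/675)   [reduce mod 675]
reciprocity: (345/675) = +1·(675/345) since 345 mod 4 = 1, 675 mod 4 = 3; sign now +1
(675/345) = (330/345)   [reduce mod 345]
330 = 2^1·165; (2/345) = +1 since 345 mod 8 = 1, so (330/345) = (+1)^1·(165/345); sign now +1
reciprocity: (165/345) = +1·(345/165) since 165 mod 4 = 1, 345 mod 4 = 1; sign now +1
(345/165) = (15/165)   [reduce mod 165]
reciprocity: (15/165) = +1·(165/15) since 15 mod 4 = 3, 165 mod 4 = 1; sign now +1
(165/15) = (0/15)   [reduce mod 15]
(0/15) = 0   [gcd(a, n) > 1]; final value = 0

0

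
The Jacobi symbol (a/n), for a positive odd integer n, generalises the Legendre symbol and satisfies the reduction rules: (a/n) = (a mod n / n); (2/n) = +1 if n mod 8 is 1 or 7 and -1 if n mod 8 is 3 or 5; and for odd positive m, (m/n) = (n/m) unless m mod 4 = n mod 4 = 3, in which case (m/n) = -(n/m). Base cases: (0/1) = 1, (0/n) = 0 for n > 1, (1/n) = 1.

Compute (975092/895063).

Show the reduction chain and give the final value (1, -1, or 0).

-1

(975092/895063) = (80029/895063)   [reduce mod 895063]
reciprocity: (80029/895063) = +1·(895063/80029) since 80029 mod 4 = 1, 895063 mod 4 = 3; sign now +1
(895063/80029) = (14744/80029)   [reduce mod 80029]
14744 = 2^3·1843; (2/80029) = -1 since 80029 mod 8 = 5, so (14744/80029) = (-1)^3·(1843/80029); sign now -1
reciprocity: (1843/80029) = +1·(80029/1843) since 1843 mod 4 = 3, 80029 mod 4 = 1; sign now -1
(80029/1843) = (780/1843)   [reduce mod 1843]
780 = 2^2·195; (2/1843) = -1 since 1843 mod 8 = 3, so (780/1843) = (-1)^2·(195/1843); sign now -1
reciprocity: (195/1843) = -1·(1843/195) since 195 mod 4 = 3, 1843 mod 4 = 3; sign now +1
(1843/195) = (88/195)   [reduce mod 195]
88 = 2^3·11; (2/195) = -1 since 195 mod 8 = 3, so (88/195) = (-1)^3·(11/195); sign now -1
reciprocity: (11/195) = -1·(195/11) since 11 mod 4 = 3, 195 mod 4 = 3; sign now +1
(195/11) = (8/11)   [reduce mod 11]
8 = 2^3·1; (2/11) = -1 since 11 mod 8 = 3, so (8/11) = (-1)^3·(1/11); sign now -1
(1/11) = 1; final value = sign = -1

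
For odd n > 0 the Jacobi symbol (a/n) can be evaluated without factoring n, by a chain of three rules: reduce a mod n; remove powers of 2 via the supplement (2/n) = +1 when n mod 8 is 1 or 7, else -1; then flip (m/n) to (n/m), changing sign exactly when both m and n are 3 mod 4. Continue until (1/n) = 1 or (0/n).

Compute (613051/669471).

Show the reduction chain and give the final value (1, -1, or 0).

-1

reciprocity: (613051/669471) = -1·(669471/613051) since 613051 mod 4 = 3, 669471 mod 4 = 3; sign now -1
(669471/613051) = (56420/613051)   [reduce mod 613051]
56420 = 2^2·14105; (2/613051) = -1 since 613051 mod 8 = 3, so (56420/613051) = (-1)^2·(14105/613051); sign now -1
reciprocity: (14105/613051) = +1·(613051/14105) since 14105 mod 4 = 1, 613051 mod 4 = 3; sign now -1
(613051/14105) = (6536/14105)   [reduce mod 14105]
6536 = 2^3·817; (2/14105) = +1 since 14105 mod 8 = 1, so (6536/14105) = (+1)^3·(817/14105); sign now -1
reciprocity: (817/14105) = +1·(14105/817) since 817 mod 4 = 1, 14105 mod 4 = 1; sign now -1
(14105/817) = (216/817)   [reduce mod 817]
216 = 2^3·27; (2/817) = +1 since 817 mod 8 = 1, so (216/817) = (+1)^3·(27/817); sign now -1
reciprocity: (27/817) = +1·(817/27) since 27 mod 4 = 3, 817 mod 4 = 1; sign now -1
(817/27) = (7/27)   [reduce mod 27]
reciprocity: (7/27) = -1·(27/7) since 7 mod 4 = 3, 27 mod 4 = 3; sign now +1
(27/7) = (6/7)   [reduce mod 7]
6 = 2^1·3; (2/7) = +1 since 7 mod 8 = 7, so (6/7) = (+1)^1·(3/7); sign now +1
reciprocity: (3/7) = -1·(7/3) since 3 mod 4 = 3, 7 mod 4 = 3; sign now -1
(7/3) = (1/3)   [reduce mod 3]
(1/3) = 1; final value = sign = -1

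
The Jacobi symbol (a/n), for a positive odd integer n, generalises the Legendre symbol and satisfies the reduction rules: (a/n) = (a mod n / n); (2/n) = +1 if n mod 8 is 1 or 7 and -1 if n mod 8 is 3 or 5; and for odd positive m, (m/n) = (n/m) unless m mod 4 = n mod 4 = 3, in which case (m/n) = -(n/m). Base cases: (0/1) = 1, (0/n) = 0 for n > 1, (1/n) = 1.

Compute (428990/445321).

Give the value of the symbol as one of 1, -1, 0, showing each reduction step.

428990 = 2^1·214495; (2/445321) = +1 since 445321 mod 8 = 1, so (428990/445321) = (+1)^1·(214495/445321); sign now +1
reciprocity: (214495/445321) = +1·(445321/214495) since 214495 mod 4 = 3, 445321 mod 4 = 1; sign now +1
(445321/214495) = (16331/214495)   [reduce mod 214495]
reciprocity: (16331/214495) = -1·(214495/16331) since 16331 mod 4 = 3, 214495 mod 4 = 3; sign now -1
(214495/16331) = (2192/16331)   [reduce mod 16331]
2192 = 2^4·137; (2/16331) = -1 since 16331 mod 8 = 3, so (2192/16331) = (-1)^4·(137/16331); sign now -1
reciprocity: (137/16331) = +1·(16331/137) since 137 mod 4 = 1, 16331 mod 4 = 3; sign now -1
(16331/137) = (28/137)   [reduce mod 137]
28 = 2^2·7; (2/137) = +1 since 137 mod 8 = 1, so (28/137) = (+1)^2·(7/137); sign now -1
reciprocity: (7/137) = +1·(137/7) since 7 mod 4 = 3, 137 mod 4 = 1; sign now -1
(137/7) = (4/7)   [reduce mod 7]
4 = 2^2·1; (2/7) = +1 since 7 mod 8 = 7, so (4/7) = (+1)^2·(1/7); sign now -1
(1/7) = 1; final value = sign = -1

-1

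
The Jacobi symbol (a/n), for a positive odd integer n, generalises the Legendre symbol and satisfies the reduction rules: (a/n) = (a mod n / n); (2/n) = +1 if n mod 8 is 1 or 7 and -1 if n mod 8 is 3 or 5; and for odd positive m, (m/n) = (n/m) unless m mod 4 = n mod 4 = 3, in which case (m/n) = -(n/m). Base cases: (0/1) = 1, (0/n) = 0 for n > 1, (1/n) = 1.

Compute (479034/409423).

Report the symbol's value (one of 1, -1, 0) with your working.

(479034/409423): 479034 mod 409423 = 69611, so (479034/409423) = (69611/409423)
flip (69611/409423) -> (409423/69611): both odd, 69611 mod 4 = 3, 409423 mod 4 = 3, so the flip contributes -1; sign now -1
(409423/69611): 409423 mod 69611 = 61368, so (409423/69611) = (61368/69611)
factor out 2^3: 61368 = 2^3·7671; with 69611 mod 8 = 3, (2/69611) = -1; sign now +1; continue with (7671/69611)
flip (7671/69611) -> (69611/7671): both odd, 7671 mod 4 = 3, 69611 mod 4 = 3, so the flip contributes -1; sign now -1
(69611/7671): 69611 mod 7671 = 572, so (69611/7671) = (572/7671)
factor out 2^2: 572 = 2^2·143; with 7671 mod 8 = 7, (2/7671) = +1; sign now -1; continue with (143/7671)
flip (143/7671) -> (7671/143): both odd, 143 mod 4 = 3, 7671 mod 4 = 3, so the flip contributes -1; sign now +1
(7671/143): 7671 mod 143 = 92, so (7671/143) = (92/143)
factor out 2^2: 92 = 2^2·23; with 143 mod 8 = 7, (2/143) = +1; sign now +1; continue with (23/143)
flip (23/143) -> (143/23): both odd, 23 mod 4 = 3, 143 mod 4 = 3, so the flip contributes -1; sign now -1
(143/23): 143 mod 23 = 5, so (143/23) = (5/23)
flip (5/23) -> (23/5): both odd, 5 mod 4 = 1, 23 mod 4 = 3, so the flip contributes +1; sign now -1
(23/5): 23 mod 5 = 3, so (23/5) = (3/5)
flip (3/5) -> (5/3): both odd, 3 mod 4 = 3, 5 mod 4 = 1, so the flip contributes +1; sign now -1
(5/3): 5 mod 3 = 2, so (5/3) = (2/3)
factor out 2^1: 2 = 2^1·1; with 3 mod 8 = 3, (2/3) = -1; sign now +1; continue with (1/3)
reached (1/3) = 1, so the symbol is +1

1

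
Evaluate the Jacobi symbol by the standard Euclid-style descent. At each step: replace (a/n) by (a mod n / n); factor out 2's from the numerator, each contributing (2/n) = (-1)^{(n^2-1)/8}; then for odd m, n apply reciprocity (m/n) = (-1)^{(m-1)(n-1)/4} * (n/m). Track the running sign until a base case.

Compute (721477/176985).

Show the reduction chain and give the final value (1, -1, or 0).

(721477/176985) = (13537/176985)   [reduce mod 176985]
reciprocity: (13537/176985) = +1·(176985/13537) since 13537 mod 4 = 1, 176985 mod 4 = 1; sign now +1
(176985/13537) = (1004/13537)   [reduce mod 13537]
1004 = 2^2·251; (2/13537) = +1 since 13537 mod 8 = 1, so (1004/13537) = (+1)^2·(251/13537); sign now +1
reciprocity: (251/13537) = +1·(13537/251) since 251 mod 4 = 3, 13537 mod 4 = 1; sign now +1
(13537/251) = (234/251)   [reduce mod 251]
234 = 2^1·117; (2/251) = -1 since 251 mod 8 = 3, so (234/251) = (-1)^1·(117/251); sign now -1
reciprocity: (117/251) = +1·(251/117) since 117 mod 4 = 1, 251 mod 4 = 3; sign now -1
(251/117) = (17/117)   [reduce mod 117]
reciprocity: (17/117) = +1·(117/17) since 17 mod 4 = 1, 117 mod 4 = 1; sign now -1
(117/17) = (15/17)   [reduce mod 17]
reciprocity: (15/17) = +1·(17/15) since 15 mod 4 = 3, 17 mod 4 = 1; sign now -1
(17/15) = (2/15)   [reduce mod 15]
2 = 2^1·1; (2/15) = +1 since 15 mod 8 = 7, so (2/15) = (+1)^1·(1/15); sign now -1
(1/15) = 1; final value = sign = -1

-1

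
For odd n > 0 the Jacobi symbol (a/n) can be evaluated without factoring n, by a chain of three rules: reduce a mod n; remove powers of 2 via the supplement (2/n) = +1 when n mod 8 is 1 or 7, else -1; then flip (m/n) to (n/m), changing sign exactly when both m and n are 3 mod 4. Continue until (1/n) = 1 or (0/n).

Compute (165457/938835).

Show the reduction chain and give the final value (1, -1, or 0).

1

flip (165457/938835) -> (938835/165457): both odd, 165457 mod 4 = 1, 938835 mod 4 = 3, so the flip contributes +1; sign now +1
(938835/165457): 938835 mod 165457 = 111550, so (938835/165457) = (111550/165457)
factor out 2^1: 111550 = 2^1·55775; with 165457 mod 8 = 1, (2/165457) = +1; sign now +1; continue with (55775/165457)
flip (55775/165457) -> (165457/55775): both odd, 55775 mod 4 = 3, 165457 mod 4 = 1, so the flip contributes +1; sign now +1
(165457/55775): 165457 mod 55775 = 53907, so (165457/55775) = (53907/55775)
flip (53907/55775) -> (55775/53907): both odd, 53907 mod 4 = 3, 55775 mod 4 = 3, so the flip contributes -1; sign now -1
(55775/53907): 55775 mod 53907 = 1868, so (55775/53907) = (1868/53907)
factor out 2^2: 1868 = 2^2·467; with 53907 mod 8 = 3, (2/53907) = -1; sign now -1; continue with (467/53907)
flip (467/53907) -> (53907/467): both odd, 467 mod 4 = 3, 53907 mod 4 = 3, so the flip contributes -1; sign now +1
(53907/467): 53907 mod 467 = 202, so (53907/467) = (202/467)
factor out 2^1: 202 = 2^1·101; with 467 mod 8 = 3, (2/467) = -1; sign now -1; continue with (101/467)
flip (101/467) -> (467/101): both odd, 101 mod 4 = 1, 467 mod 4 = 3, so the flip contributes +1; sign now -1
(467/101): 467 mod 101 = 63, so (467/101) = (63/101)
flip (63/101) -> (101/63): both odd, 63 mod 4 = 3, 101 mod 4 = 1, so the flip contributes +1; sign now -1
(101/63): 101 mod 63 = 38, so (101/63) = (38/63)
factor out 2^1: 38 = 2^1·19; with 63 mod 8 = 7, (2/63) = +1; sign now -1; continue with (19/63)
flip (19/63) -> (63/19): both odd, 19 mod 4 = 3, 63 mod 4 = 3, so the flip contributes -1; sign now +1
(63/19): 63 mod 19 = 6, so (63/19) = (6/19)
factor out 2^1: 6 = 2^1·3; with 19 mod 8 = 3, (2/19) = -1; sign now -1; continue with (3/19)
flip (3/19) -> (19/3): both odd, 3 mod 4 = 3, 19 mod 4 = 3, so the flip contributes -1; sign now +1
(19/3): 19 mod 3 = 1, so (19/3) = (1/3)
reached (1/3) = 1, so the symbol is +1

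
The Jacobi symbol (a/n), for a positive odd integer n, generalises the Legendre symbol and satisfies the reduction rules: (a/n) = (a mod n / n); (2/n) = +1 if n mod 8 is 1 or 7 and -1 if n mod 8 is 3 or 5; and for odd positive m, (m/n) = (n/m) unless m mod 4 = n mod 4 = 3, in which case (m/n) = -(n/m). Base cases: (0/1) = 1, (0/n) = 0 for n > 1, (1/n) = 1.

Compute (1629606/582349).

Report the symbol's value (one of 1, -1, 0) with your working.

1

(1629606/582349): 1629606 mod 582349 = 464908, so (1629606/582349) = (464908/582349)
factor out 2^2: 464908 = 2^2·116227; with 582349 mod 8 = 5, (2/582349) = -1; sign now +1; continue with (116227/582349)
flip (116227/582349) -> (582349/116227): both odd, 116227 mod 4 = 3, 582349 mod 4 = 1, so the flip contributes +1; sign now +1
(582349/116227): 582349 mod 116227 = 1214, so (582349/116227) = (1214/116227)
factor out 2^1: 1214 = 2^1·607; with 116227 mod 8 = 3, (2/116227) = -1; sign now -1; continue with (607/116227)
flip (607/116227) -> (116227/607): both odd, 607 mod 4 = 3, 116227 mod 4 = 3, so the flip contributes -1; sign now +1
(116227/607): 116227 mod 607 = 290, so (116227/607) = (290/607)
factor out 2^1: 290 = 2^1·145; with 607 mod 8 = 7, (2/607) = +1; sign now +1; continue with (145/607)
flip (145/607) -> (607/145): both odd, 145 mod 4 = 1, 607 mod 4 = 3, so the flip contributes +1; sign now +1
(607/145): 607 mod 145 = 27, so (607/145) = (27/145)
flip (27/145) -> (145/27): both odd, 27 mod 4 = 3, 145 mod 4 = 1, so the flip contributes +1; sign now +1
(145/27): 145 mod 27 = 10, so (145/27) = (10/27)
factor out 2^1: 10 = 2^1·5; with 27 mod 8 = 3, (2/27) = -1; sign now -1; continue with (5/27)
flip (5/27) -> (27/5): both odd, 5 mod 4 = 1, 27 mod 4 = 3, so the flip contributes +1; sign now -1
(27/5): 27 mod 5 = 2, so (27/5) = (2/5)
factor out 2^1: 2 = 2^1·1; with 5 mod 8 = 5, (2/5) = -1; sign now +1; continue with (1/5)
reached (1/5) = 1, so the symbol is +1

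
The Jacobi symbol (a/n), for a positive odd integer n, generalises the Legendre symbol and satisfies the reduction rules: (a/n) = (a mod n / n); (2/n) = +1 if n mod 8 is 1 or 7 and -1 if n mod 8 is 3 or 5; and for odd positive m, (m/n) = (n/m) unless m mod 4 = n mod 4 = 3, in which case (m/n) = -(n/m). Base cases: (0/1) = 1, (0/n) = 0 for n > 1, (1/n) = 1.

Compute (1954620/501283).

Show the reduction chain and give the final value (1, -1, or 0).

1

(1954620/501283): 1954620 mod 501283 = 450771, so (1954620/501283) = (450771/501283)
flip (450771/501283) -> (501283/450771): both odd, 450771 mod 4 = 3, 501283 mod 4 = 3, so the flip contributes -1; sign now -1
(501283/450771): 501283 mod 450771 = 50512, so (501283/450771) = (50512/450771)
factor out 2^4: 50512 = 2^4·3157; with 450771 mod 8 = 3, (2/450771) = -1; sign now -1; continue with (3157/450771)
flip (3157/450771) -> (450771/3157): both odd, 3157 mod 4 = 1, 450771 mod 4 = 3, so the flip contributes +1; sign now -1
(450771/3157): 450771 mod 3157 = 2477, so (450771/3157) = (2477/3157)
flip (2477/3157) -> (3157/2477): both odd, 2477 mod 4 = 1, 3157 mod 4 = 1, so the flip contributes +1; sign now -1
(3157/2477): 3157 mod 2477 = 680, so (3157/2477) = (680/2477)
factor out 2^3: 680 = 2^3·85; with 2477 mod 8 = 5, (2/2477) = -1; sign now +1; continue with (85/2477)
flip (85/2477) -> (2477/85): both odd, 85 mod 4 = 1, 2477 mod 4 = 1, so the flip contributes +1; sign now +1
(2477/85): 2477 mod 85 = 12, so (2477/85) = (12/85)
factor out 2^2: 12 = 2^2·3; with 85 mod 8 = 5, (2/85) = -1; sign now +1; continue with (3/85)
flip (3/85) -> (85/3): both odd, 3 mod 4 = 3, 85 mod 4 = 1, so the flip contributes +1; sign now +1
(85/3): 85 mod 3 = 1, so (85/3) = (1/3)
reached (1/3) = 1, so the symbol is +1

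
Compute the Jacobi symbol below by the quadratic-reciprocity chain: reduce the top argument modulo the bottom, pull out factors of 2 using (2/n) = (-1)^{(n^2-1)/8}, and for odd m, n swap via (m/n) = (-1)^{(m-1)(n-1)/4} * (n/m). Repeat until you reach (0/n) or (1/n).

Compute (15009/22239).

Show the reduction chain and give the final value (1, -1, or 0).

reciprocity: (15009/22239) = +1·(22239/15009) since 15009 mod 4 = 1, 22239 mod 4 = 3; sign now +1
(22239/15009) = (7230/15009)   [reduce mod 15009]
7230 = 2^1·3615; (2/15009) = +1 since 15009 mod 8 = 1, so (7230/15009) = (+1)^1·(3615/15009); sign now +1
reciprocity: (3615/15009) = +1·(15009/3615) since 3615 mod 4 = 3, 15009 mod 4 = 1; sign now +1
(15009/3615) = (549/3615)   [reduce mod 3615]
reciprocity: (549/3615) = +1·(3615/549) since 549 mod 4 = 1, 3615 mod 4 = 3; sign now +1
(3615/549) = (321/549)   [reduce mod 549]
reciprocity: (321/549) = +1·(549/321) since 321 mod 4 = 1, 549 mod 4 = 1; sign now +1
(549/321) = (228/321)   [reduce mod 321]
228 = 2^2·57; (2/321) = +1 since 321 mod 8 = 1, so (228/321) = (+1)^2·(57/321); sign now +1
reciprocity: (57/321) = +1·(321/57) since 57 mod 4 = 1, 321 mod 4 = 1; sign now +1
(321/57) = (36/57)   [reduce mod 57]
36 = 2^2·9; (2/57) = +1 since 57 mod 8 = 1, so (36/57) = (+1)^2·(9/57); sign now +1
reciprocity: (9/57) = +1·(57/9) since 9 mod 4 = 1, 57 mod 4 = 1; sign now +1
(57/9) = (3/9)   [reduce mod 9]
reciprocity: (3/9) = +1·(9/3) since 3 mod 4 = 3, 9 mod 4 = 1; sign now +1
(9/3) = (0/3)   [reduce mod 3]
(0/3) = 0   [gcd(a, n) > 1]; final value = 0

0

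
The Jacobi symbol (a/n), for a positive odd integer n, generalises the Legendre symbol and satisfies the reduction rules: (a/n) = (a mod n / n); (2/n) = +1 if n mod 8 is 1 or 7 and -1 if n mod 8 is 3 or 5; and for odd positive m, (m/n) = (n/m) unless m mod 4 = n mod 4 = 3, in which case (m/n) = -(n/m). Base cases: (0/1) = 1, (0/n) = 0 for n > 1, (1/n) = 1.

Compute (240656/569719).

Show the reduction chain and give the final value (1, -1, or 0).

factor out 2^4: 240656 = 2^4·15041; with 569719 mod 8 = 7, (2/569719) = +1; sign now +1; continue with (15041/569719)
flip (15041/569719) -> (569719/15041): both odd, 15041 mod 4 = 1, 569719 mod 4 = 3, so the flip contributes +1; sign now +1
(569719/15041): 569719 mod 15041 = 13202, so (569719/15041) = (13202/15041)
factor out 2^1: 13202 = 2^1·6601; with 15041 mod 8 = 1, (2/15041) = +1; sign now +1; continue with (6601/15041)
flip (6601/15041) -> (15041/6601): both odd, 6601 mod 4 = 1, 15041 mod 4 = 1, so the flip contributes +1; sign now +1
(15041/6601): 15041 mod 6601 = 1839, so (15041/6601) = (1839/6601)
flip (1839/6601) -> (6601/1839): both odd, 1839 mod 4 = 3, 6601 mod 4 = 1, so the flip contributes +1; sign now +1
(6601/1839): 6601 mod 1839 = 1084, so (6601/1839) = (1084/1839)
factor out 2^2: 1084 = 2^2·271; with 1839 mod 8 = 7, (2/1839) = +1; sign now +1; continue with (271/1839)
flip (271/1839) -> (1839/271): both odd, 271 mod 4 = 3, 1839 mod 4 = 3, so the flip contributes -1; sign now -1
(1839/271): 1839 mod 271 = 213, so (1839/271) = (213/271)
flip (213/271) -> (271/213): both odd, 213 mod 4 = 1, 271 mod 4 = 3, so the flip contributes +1; sign now -1
(271/213): 271 mod 213 = 58, so (271/213) = (58/213)
factor out 2^1: 58 = 2^1·29; with 213 mod 8 = 5, (2/213) = -1; sign now +1; continue with (29/213)
flip (29/213) -> (213/29): both odd, 29 mod 4 = 1, 213 mod 4 = 1, so the flip contributes +1; sign now +1
(213/29): 213 mod 29 = 10, so (213/29) = (10/29)
factor out 2^1: 10 = 2^1·5; with 29 mod 8 = 5, (2/29) = -1; sign now -1; continue with (5/29)
flip (5/29) -> (29/5): both odd, 5 mod 4 = 1, 29 mod 4 = 1, so the flip contributes +1; sign now -1
(29/5): 29 mod 5 = 4, so (29/5) = (4/5)
factor out 2^2: 4 = 2^2·1; with 5 mod 8 = 5, (2/5) = -1; sign now -1; continue with (1/5)
reached (1/5) = 1, so the symbol is -1

-1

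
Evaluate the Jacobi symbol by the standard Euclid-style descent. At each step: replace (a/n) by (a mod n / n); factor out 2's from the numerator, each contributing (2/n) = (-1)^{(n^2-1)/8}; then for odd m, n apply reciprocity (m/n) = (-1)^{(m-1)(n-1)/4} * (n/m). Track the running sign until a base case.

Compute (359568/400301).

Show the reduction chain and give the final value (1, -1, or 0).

factor out 2^4: 359568 = 2^4·22473; with 400301 mod 8 = 5, (2/400301) = -1; sign now +1; continue with (22473/400301)
flip (22473/400301) -> (400301/22473): both odd, 22473 mod 4 = 1, 400301 mod 4 = 1, so the flip contributes +1; sign now +1
(400301/22473): 400301 mod 22473 = 18260, so (400301/22473) = (18260/22473)
factor out 2^2: 18260 = 2^2·4565; with 22473 mod 8 = 1, (2/22473) = +1; sign now +1; continue with (4565/22473)
flip (4565/22473) -> (22473/4565): both odd, 4565 mod 4 = 1, 22473 mod 4 = 1, so the flip contributes +1; sign now +1
(22473/4565): 22473 mod 4565 = 4213, so (22473/4565) = (4213/4565)
flip (4213/4565) -> (4565/4213): both odd, 4213 mod 4 = 1, 4565 mod 4 = 1, so the flip contributes +1; sign now +1
(4565/4213): 4565 mod 4213 = 352, so (4565/4213) = (352/4213)
factor out 2^5: 352 = 2^5·11; with 4213 mod 8 = 5, (2/4213) = -1; sign now -1; continue with (11/4213)
flip (11/4213) -> (4213/11): both odd, 11 mod 4 = 3, 4213 mod 4 = 1, so the flip contributes +1; sign now -1
(4213/11): 4213 mod 11 = 0, so (4213/11) = (0/11)
reached (0/11); gcd(a, n) > 1, so (0/11) = 0 and the symbol is 0

0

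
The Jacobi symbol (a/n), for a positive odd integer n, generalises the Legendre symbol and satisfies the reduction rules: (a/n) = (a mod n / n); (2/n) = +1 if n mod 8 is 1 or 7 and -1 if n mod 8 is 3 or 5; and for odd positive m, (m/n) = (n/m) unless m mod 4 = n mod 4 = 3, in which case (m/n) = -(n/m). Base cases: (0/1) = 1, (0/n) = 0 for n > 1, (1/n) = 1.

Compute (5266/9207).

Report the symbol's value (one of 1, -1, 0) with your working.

factor out 2^1: 5266 = 2^1·2633; with 9207 mod 8 = 7, (2/9207) = +1; sign now +1; continue with (2633/9207)
flip (2633/9207) -> (9207/2633): both odd, 2633 mod 4 = 1, 9207 mod 4 = 3, so the flip contributes +1; sign now +1
(9207/2633): 9207 mod 2633 = 1308, so (9207/2633) = (1308/2633)
factor out 2^2: 1308 = 2^2·327; with 2633 mod 8 = 1, (2/2633) = +1; sign now +1; continue with (327/2633)
flip (327/2633) -> (2633/327): both odd, 327 mod 4 = 3, 2633 mod 4 = 1, so the flip contributes +1; sign now +1
(2633/327): 2633 mod 327 = 17, so (2633/327) = (17/327)
flip (17/327) -> (327/17): both odd, 17 mod 4 = 1, 327 mod 4 = 3, so the flip contributes +1; sign now +1
(327/17): 327 mod 17 = 4, so (327/17) = (4/17)
factor out 2^2: 4 = 2^2·1; with 17 mod 8 = 1, (2/17) = +1; sign now +1; continue with (1/17)
reached (1/17) = 1, so the symbol is +1

1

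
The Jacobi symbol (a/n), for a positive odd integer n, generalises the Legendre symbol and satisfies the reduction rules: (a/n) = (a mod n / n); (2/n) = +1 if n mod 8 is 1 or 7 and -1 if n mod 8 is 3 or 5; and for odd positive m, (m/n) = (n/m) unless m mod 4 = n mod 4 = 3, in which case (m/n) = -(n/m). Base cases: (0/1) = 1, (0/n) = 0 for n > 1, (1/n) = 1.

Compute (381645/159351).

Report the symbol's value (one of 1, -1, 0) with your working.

0

(381645/159351) = (62943/159351)   [reduce mod 159351]
reciprocity: (62943/159351) = -1·(159351/62943) since 62943 mod 4 = 3, 159351 mod 4 = 3; sign now -1
(159351/62943) = (33465/62943)   [reduce mod 62943]
reciprocity: (33465/62943) = +1·(62943/33465) since 33465 mod 4 = 1, 62943 mod 4 = 3; sign now -1
(62943/33465) = (29478/33465)   [reduce mod 33465]
29478 = 2^1·14739; (2/33465) = +1 since 33465 mod 8 = 1, so (29478/33465) = (+1)^1·(14739/33465); sign now -1
reciprocity: (14739/33465) = +1·(33465/14739) since 14739 mod 4 = 3, 33465 mod 4 = 1; sign now -1
(33465/14739) = (3987/14739)   [reduce mod 14739]
reciprocity: (3987/14739) = -1·(14739/3987) since 3987 mod 4 = 3, 14739 mod 4 = 3; sign now +1
(14739/3987) = (2778/3987)   [reduce mod 3987]
2778 = 2^1·1389; (2/3987) = -1 since 3987 mod 8 = 3, so (2778/3987) = (-1)^1·(1389/3987); sign now -1
reciprocity: (1389/3987) = +1·(3987/1389) since 1389 mod 4 = 1, 3987 mod 4 = 3; sign now -1
(3987/1389) = (1209/1389)   [reduce mod 1389]
reciprocity: (1209/1389) = +1·(1389/1209) since 1209 mod 4 = 1, 1389 mod 4 = 1; sign now -1
(1389/1209) = (180/1209)   [reduce mod 1209]
180 = 2^2·45; (2/1209) = +1 since 1209 mod 8 = 1, so (180/1209) = (+1)^2·(45/1209); sign now -1
reciprocity: (45/1209) = +1·(1209/45) since 45 mod 4 = 1, 1209 mod 4 = 1; sign now -1
(1209/45) = (39/45)   [reduce mod 45]
reciprocity: (39/45) = +1·(45/39) since 39 mod 4 = 3, 45 mod 4 = 1; sign now -1
(45/39) = (6/39)   [reduce mod 39]
6 = 2^1·3; (2/39) = +1 since 39 mod 8 = 7, so (6/39) = (+1)^1·(3/39); sign now -1
reciprocity: (3/39) = -1·(39/3) since 3 mod 4 = 3, 39 mod 4 = 3; sign now +1
(39/3) = (0/3)   [reduce mod 3]
(0/3) = 0   [gcd(a, n) > 1]; final value = 0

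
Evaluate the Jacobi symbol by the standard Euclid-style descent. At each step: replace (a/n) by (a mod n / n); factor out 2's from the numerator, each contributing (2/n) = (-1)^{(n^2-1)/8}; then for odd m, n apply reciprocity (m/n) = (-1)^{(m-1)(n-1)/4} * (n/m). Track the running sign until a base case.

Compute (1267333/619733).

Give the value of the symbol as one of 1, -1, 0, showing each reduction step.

(1267333/619733): 1267333 mod 619733 = 27867, so (1267333/619733) = (27867/619733)
flip (27867/619733) -> (619733/27867): both odd, 27867 mod 4 = 3, 619733 mod 4 = 1, so the flip contributes +1; sign now +1
(619733/27867): 619733 mod 27867 = 6659, so (619733/27867) = (6659/27867)
flip (6659/27867) -> (27867/6659): both odd, 6659 mod 4 = 3, 27867 mod 4 = 3, so the flip contributes -1; sign now -1
(27867/6659): 27867 mod 6659 = 1231, so (27867/6659) = (1231/6659)
flip (1231/6659) -> (6659/1231): both odd, 1231 mod 4 = 3, 6659 mod 4 = 3, so the flip contributes -1; sign now +1
(6659/1231): 6659 mod 1231 = 504, so (6659/1231) = (504/1231)
factor out 2^3: 504 = 2^3·63; with 1231 mod 8 = 7, (2/1231) = +1; sign now +1; continue with (63/1231)
flip (63/1231) -> (1231/63): both odd, 63 mod 4 = 3, 1231 mod 4 = 3, so the flip contributes -1; sign now -1
(1231/63): 1231 mod 63 = 34, so (1231/63) = (34/63)
factor out 2^1: 34 = 2^1·17; with 63 mod 8 = 7, (2/63) = +1; sign now -1; continue with (17/63)
flip (17/63) -> (63/17): both odd, 17 mod 4 = 1, 63 mod 4 = 3, so the flip contributes +1; sign now -1
(63/17): 63 mod 17 = 12, so (63/17) = (12/17)
factor out 2^2: 12 = 2^2·3; with 17 mod 8 = 1, (2/17) = +1; sign now -1; continue with (3/17)
flip (3/17) -> (17/3): both odd, 3 mod 4 = 3, 17 mod 4 = 1, so the flip contributes +1; sign now -1
(17/3): 17 mod 3 = 2, so (17/3) = (2/3)
factor out 2^1: 2 = 2^1·1; with 3 mod 8 = 3, (2/3) = -1; sign now +1; continue with (1/3)
reached (1/3) = 1, so the symbol is +1

1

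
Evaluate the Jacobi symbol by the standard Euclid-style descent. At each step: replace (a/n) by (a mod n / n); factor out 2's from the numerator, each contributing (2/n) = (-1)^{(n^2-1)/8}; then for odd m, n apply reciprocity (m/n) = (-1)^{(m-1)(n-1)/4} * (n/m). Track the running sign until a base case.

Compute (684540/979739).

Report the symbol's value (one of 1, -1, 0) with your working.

1

684540 = 2^2·171135; (2/979739) = -1 since 979739 mod 8 = 3, so (684540/979739) = (-1)^2·(171135/979739); sign now +1
reciprocity: (171135/979739) = -1·(979739/171135) since 171135 mod 4 = 3, 979739 mod 4 = 3; sign now -1
(979739/171135) = (124064/171135)   [reduce mod 171135]
124064 = 2^5·3877; (2/171135) = +1 since 171135 mod 8 = 7, so (124064/171135) = (+1)^5·(3877/171135); sign now -1
reciprocity: (3877/171135) = +1·(171135/3877) since 3877 mod 4 = 1, 171135 mod 4 = 3; sign now -1
(171135/3877) = (547/3877)   [reduce mod 3877]
reciprocity: (547/3877) = +1·(3877/547) since 547 mod 4 = 3, 3877 mod 4 = 1; sign now -1
(3877/547) = (48/547)   [reduce mod 547]
48 = 2^4·3; (2/547) = -1 since 547 mod 8 = 3, so (48/547) = (-1)^4·(3/547); sign now -1
reciprocity: (3/547) = -1·(547/3) since 3 mod 4 = 3, 547 mod 4 = 3; sign now +1
(547/3) = (1/3)   [reduce mod 3]
(1/3) = 1; final value = sign = +1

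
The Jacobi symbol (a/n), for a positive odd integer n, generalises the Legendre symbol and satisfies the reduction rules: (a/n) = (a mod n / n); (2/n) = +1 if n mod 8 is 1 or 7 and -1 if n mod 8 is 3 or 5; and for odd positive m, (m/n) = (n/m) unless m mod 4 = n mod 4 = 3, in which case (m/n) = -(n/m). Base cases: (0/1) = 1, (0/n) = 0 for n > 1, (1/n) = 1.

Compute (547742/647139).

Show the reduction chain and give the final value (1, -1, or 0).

547742 = 2^1·273871; (2/647139) = -1 since 647139 mod 8 = 3, so (547742/647139) = (-1)^1·(273871/647139); sign now -1
reciprocity: (273871/647139) = -1·(647139/273871) since 273871 mod 4 = 3, 647139 mod 4 = 3; sign now +1
(647139/273871) = (99397/273871)   [reduce mod 273871]
reciprocity: (99397/273871) = +1·(273871/99397) since 99397 mod 4 = 1, 273871 mod 4 = 3; sign now +1
(273871/99397) = (75077/99397)   [reduce mod 99397]
reciprocity: (75077/99397) = +1·(99397/75077) since 75077 mod 4 = 1, 99397 mod 4 = 1; sign now +1
(99397/75077) = (24320/75077)   [reduce mod 75077]
24320 = 2^8·95; (2/75077) = -1 since 75077 mod 8 = 5, so (24320/75077) = (-1)^8·(95/75077); sign now +1
reciprocity: (95/75077) = +1·(75077/95) since 95 mod 4 = 3, 75077 mod 4 = 1; sign now +1
(75077/95) = (27/95)   [reduce mod 95]
reciprocity: (27/95) = -1·(95/27) since 27 mod 4 = 3, 95 mod 4 = 3; sign now -1
(95/27) = (14/27)   [reduce mod 27]
14 = 2^1·7; (2/27) = -1 since 27 mod 8 = 3, so (14/27) = (-1)^1·(7/27); sign now +1
reciprocity: (7/27) = -1·(27/7) since 7 mod 4 = 3, 27 mod 4 = 3; sign now -1
(27/7) = (6/7)   [reduce mod 7]
6 = 2^1·3; (2/7) = +1 since 7 mod 8 = 7, so (6/7) = (+1)^1·(3/7); sign now -1
reciprocity: (3/7) = -1·(7/3) since 3 mod 4 = 3, 7 mod 4 = 3; sign now +1
(7/3) = (1/3)   [reduce mod 3]
(1/3) = 1; final value = sign = +1

1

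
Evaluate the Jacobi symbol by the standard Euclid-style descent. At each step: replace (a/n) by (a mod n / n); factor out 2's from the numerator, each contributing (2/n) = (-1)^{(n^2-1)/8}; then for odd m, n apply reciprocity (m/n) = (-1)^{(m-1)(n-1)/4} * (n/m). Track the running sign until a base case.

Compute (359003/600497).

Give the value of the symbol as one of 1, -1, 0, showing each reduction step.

reciprocity: (359003/600497) = +1·(600497/359003) since 359003 mod 4 = 3, 600497 mod 4 = 1; sign now +1
(600497/359003) = (241494/359003)   [reduce mod 359003]
241494 = 2^1·120747; (2/359003) = -1 since 359003 mod 8 = 3, so (241494/359003) = (-1)^1·(120747/359003); sign now -1
reciprocity: (120747/359003) = -1·(359003/120747) since 120747 mod 4 = 3, 359003 mod 4 = 3; sign now +1
(359003/120747) = (117509/120747)   [reduce mod 120747]
reciprocity: (117509/120747) = +1·(120747/117509) since 117509 mod 4 = 1, 120747 mod 4 = 3; sign now +1
(120747/117509) = (3238/117509)   [reduce mod 117509]
3238 = 2^1·1619; (2/117509) = -1 since 117509 mod 8 = 5, so (3238/117509) = (-1)^1·(1619/117509); sign now -1
reciprocity: (1619/117509) = +1·(117509/1619) since 1619 mod 4 = 3, 117509 mod 4 = 1; sign now -1
(117509/1619) = (941/1619)   [reduce mod 1619]
reciprocity: (941/1619) = +1·(1619/941) since 941 mod 4 = 1, 1619 mod 4 = 3; sign now -1
(1619/941) = (678/941)   [reduce mod 941]
678 = 2^1·339; (2/941) = -1 since 941 mod 8 = 5, so (678/941) = (-1)^1·(339/941); sign now +1
reciprocity: (339/941) = +1·(941/339) since 339 mod 4 = 3, 941 mod 4 = 1; sign now +1
(941/339) = (263/339)   [reduce mod 339]
reciprocity: (263/339) = -1·(339/263) since 263 mod 4 = 3, 339 mod 4 = 3; sign now -1
(339/263) = (76/263)   [reduce mod 263]
76 = 2^2·19; (2/263) = +1 since 263 mod 8 = 7, so (76/263) = (+1)^2·(19/263); sign now -1
reciprocity: (19/263) = -1·(263/19) since 19 mod 4 = 3, 263 mod 4 = 3; sign now +1
(263/19) = (16/19)   [reduce mod 19]
16 = 2^4·1; (2/19) = -1 since 19 mod 8 = 3, so (16/19) = (-1)^4·(1/19); sign now +1
(1/19) = 1; final value = sign = +1

1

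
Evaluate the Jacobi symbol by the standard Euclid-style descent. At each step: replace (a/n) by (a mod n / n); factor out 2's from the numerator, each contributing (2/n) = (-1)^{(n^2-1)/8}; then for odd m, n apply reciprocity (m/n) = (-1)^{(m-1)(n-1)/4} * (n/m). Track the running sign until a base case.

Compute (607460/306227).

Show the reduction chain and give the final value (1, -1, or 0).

1

(607460/306227) = (301233/306227)   [reduce mod 306227]
reciprocity: (301233/306227) = +1·(306227/301233) since 301233 mod 4 = 1, 306227 mod 4 = 3; sign now +1
(306227/301233) = (4994/301233)   [reduce mod 301233]
4994 = 2^1·2497; (2/301233) = +1 since 301233 mod 8 = 1, so (4994/301233) = (+1)^1·(2497/301233); sign now +1
reciprocity: (2497/301233) = +1·(301233/2497) since 2497 mod 4 = 1, 301233 mod 4 = 1; sign now +1
(301233/2497) = (1593/2497)   [reduce mod 2497]
reciprocity: (1593/2497) = +1·(2497/1593) since 1593 mod 4 = 1, 2497 mod 4 = 1; sign now +1
(2497/1593) = (904/1593)   [reduce mod 1593]
904 = 2^3·113; (2/1593) = +1 since 1593 mod 8 = 1, so (904/1593) = (+1)^3·(113/1593); sign now +1
reciprocity: (113/1593) = +1·(1593/113) since 113 mod 4 = 1, 1593 mod 4 = 1; sign now +1
(1593/113) = (11/113)   [reduce mod 113]
reciprocity: (11/113) = +1·(113/11) since 11 mod 4 = 3, 113 mod 4 = 1; sign now +1
(113/11) = (3/11)   [reduce mod 11]
reciprocity: (3/11) = -1·(11/3) since 3 mod 4 = 3, 11 mod 4 = 3; sign now -1
(11/3) = (2/3)   [reduce mod 3]
2 = 2^1·1; (2/3) = -1 since 3 mod 8 = 3, so (2/3) = (-1)^1·(1/3); sign now +1
(1/3) = 1; final value = sign = +1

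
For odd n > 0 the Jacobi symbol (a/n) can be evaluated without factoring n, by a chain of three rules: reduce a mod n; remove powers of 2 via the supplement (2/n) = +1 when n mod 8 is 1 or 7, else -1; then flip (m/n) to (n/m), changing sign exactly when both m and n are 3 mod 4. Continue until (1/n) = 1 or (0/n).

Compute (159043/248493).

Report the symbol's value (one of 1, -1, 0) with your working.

flip (159043/248493) -> (248493/159043): both odd, 159043 mod 4 = 3, 248493 mod 4 = 1, so the flip contributes +1; sign now +1
(248493/159043): 248493 mod 159043 = 89450, so (248493/159043) = (89450/159043)
factor out 2^1: 89450 = 2^1·44725; with 159043 mod 8 = 3, (2/159043) = -1; sign now -1; continue with (44725/159043)
flip (44725/159043) -> (159043/44725): both odd, 44725 mod 4 = 1, 159043 mod 4 = 3, so the flip contributes +1; sign now -1
(159043/44725): 159043 mod 44725 = 24868, so (159043/44725) = (24868/44725)
factor out 2^2: 24868 = 2^2·6217; with 44725 mod 8 = 5, (2/44725) = -1; sign now -1; continue with (6217/44725)
flip (6217/44725) -> (44725/6217): both odd, 6217 mod 4 = 1, 44725 mod 4 = 1, so the flip contributes +1; sign now -1
(44725/6217): 44725 mod 6217 = 1206, so (44725/6217) = (1206/6217)
factor out 2^1: 1206 = 2^1·603; with 6217 mod 8 = 1, (2/6217) = +1; sign now -1; continue with (603/6217)
flip (603/6217) -> (6217/603): both odd, 603 mod 4 = 3, 6217 mod 4 = 1, so the flip contributes +1; sign now -1
(6217/603): 6217 mod 603 = 187, so (6217/603) = (187/603)
flip (187/603) -> (603/187): both odd, 187 mod 4 = 3, 603 mod 4 = 3, so the flip contributes -1; sign now +1
(603/187): 603 mod 187 = 42, so (603/187) = (42/187)
factor out 2^1: 42 = 2^1·21; with 187 mod 8 = 3, (2/187) = -1; sign now -1; continue with (21/187)
flip (21/187) -> (187/21): both odd, 21 mod 4 = 1, 187 mod 4 = 3, so the flip contributes +1; sign now -1
(187/21): 187 mod 21 = 19, so (187/21) = (19/21)
flip (19/21) -> (21/19): both odd, 19 mod 4 = 3, 21 mod 4 = 1, so the flip contributes +1; sign now -1
(21/19): 21 mod 19 = 2, so (21/19) = (2/19)
factor out 2^1: 2 = 2^1·1; with 19 mod 8 = 3, (2/19) = -1; sign now +1; continue with (1/19)
reached (1/19) = 1, so the symbol is +1

1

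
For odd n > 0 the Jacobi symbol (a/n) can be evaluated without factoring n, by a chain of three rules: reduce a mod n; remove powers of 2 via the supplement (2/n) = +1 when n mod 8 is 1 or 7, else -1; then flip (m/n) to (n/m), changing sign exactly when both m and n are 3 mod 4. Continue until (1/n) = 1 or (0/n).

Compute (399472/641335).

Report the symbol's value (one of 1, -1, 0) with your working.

399472 = 2^4·24967; (2/641335) = +1 since 641335 mod 8 = 7, so (399472/641335) = (+1)^4·(24967/641335); sign now +1
reciprocity: (24967/641335) = -1·(641335/24967) since 24967 mod 4 = 3, 641335 mod 4 = 3; sign now -1
(641335/24967) = (17160/24967)   [reduce mod 24967]
17160 = 2^3·2145; (2/24967) = +1 since 24967 mod 8 = 7, so (17160/24967) = (+1)^3·(2145/24967); sign now -1
reciprocity: (2145/24967) = +1·(24967/2145) since 2145 mod 4 = 1, 24967 mod 4 = 3; sign now -1
(24967/2145) = (1372/2145)   [reduce mod 2145]
1372 = 2^2·343; (2/2145) = +1 since 2145 mod 8 = 1, so (1372/2145) = (+1)^2·(343/2145); sign now -1
reciprocity: (343/2145) = +1·(2145/343) since 343 mod 4 = 3, 2145 mod 4 = 1; sign now -1
(2145/343) = (87/343)   [reduce mod 343]
reciprocity: (87/343) = -1·(343/87) since 87 mod 4 = 3, 343 mod 4 = 3; sign now +1
(343/87) = (82/87)   [reduce mod 87]
82 = 2^1·41; (2/87) = +1 since 87 mod 8 = 7, so (82/87) = (+1)^1·(41/87); sign now +1
reciprocity: (41/87) = +1·(87/41) since 41 mod 4 = 1, 87 mod 4 = 3; sign now +1
(87/41) = (5/41)   [reduce mod 41]
reciprocity: (5/41) = +1·(41/5) since 5 mod 4 = 1, 41 mod 4 = 1; sign now +1
(41/5) = (1/5)   [reduce mod 5]
(1/5) = 1; final value = sign = +1

1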